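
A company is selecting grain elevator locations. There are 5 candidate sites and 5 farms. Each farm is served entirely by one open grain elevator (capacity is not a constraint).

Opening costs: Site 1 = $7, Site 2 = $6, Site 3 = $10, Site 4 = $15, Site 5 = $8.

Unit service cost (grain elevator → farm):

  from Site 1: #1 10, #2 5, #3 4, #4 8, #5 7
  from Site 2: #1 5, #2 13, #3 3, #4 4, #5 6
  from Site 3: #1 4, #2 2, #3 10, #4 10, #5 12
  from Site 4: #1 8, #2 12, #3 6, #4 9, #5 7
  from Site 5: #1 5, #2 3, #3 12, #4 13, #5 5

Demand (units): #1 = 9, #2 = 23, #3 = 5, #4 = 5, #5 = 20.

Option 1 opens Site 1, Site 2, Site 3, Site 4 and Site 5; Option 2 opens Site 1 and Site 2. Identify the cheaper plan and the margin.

Option 1 is cheaper by 65.

Option 1: {Site 1, Site 2, Site 3, Site 4, Site 5}: #1→Site 3 4·9=36, #2→Site 3 2·23=46, #3→Site 2 3·5=15, #4→Site 2 4·5=20, #5→Site 5 5·20=100. Service 217; fixed 46; total 263.
Option 2: {Site 1, Site 2}: #1→Site 2 5·9=45, #2→Site 1 5·23=115, #3→Site 2 3·5=15, #4→Site 2 4·5=20, #5→Site 2 6·20=120. Service 315; fixed 13; total 328.
Difference: |263 − 328| = 65.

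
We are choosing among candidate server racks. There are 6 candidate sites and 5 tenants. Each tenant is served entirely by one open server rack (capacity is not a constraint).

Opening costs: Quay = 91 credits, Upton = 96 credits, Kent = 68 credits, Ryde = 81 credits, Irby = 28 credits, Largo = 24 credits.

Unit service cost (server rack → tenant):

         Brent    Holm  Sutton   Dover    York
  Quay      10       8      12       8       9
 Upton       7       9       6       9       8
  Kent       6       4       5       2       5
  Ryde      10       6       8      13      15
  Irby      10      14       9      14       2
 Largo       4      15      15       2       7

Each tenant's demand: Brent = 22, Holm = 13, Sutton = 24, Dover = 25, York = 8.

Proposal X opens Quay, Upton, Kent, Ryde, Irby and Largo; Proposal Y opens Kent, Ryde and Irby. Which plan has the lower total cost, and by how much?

Proposal X: {Quay, Upton, Kent, Ryde, Irby, Largo}: Brent→Largo 4·22=88, Holm→Kent 4·13=52, Sutton→Kent 5·24=120, Dover→Kent 2·25=50, York→Irby 2·8=16. Service 326; fixed 388; total 714.
Proposal Y: {Kent, Ryde, Irby}: Brent→Kent 6·22=132, Holm→Kent 4·13=52, Sutton→Kent 5·24=120, Dover→Kent 2·25=50, York→Irby 2·8=16. Service 370; fixed 177; total 547.
Difference: |714 − 547| = 167.

Proposal Y is cheaper by 167.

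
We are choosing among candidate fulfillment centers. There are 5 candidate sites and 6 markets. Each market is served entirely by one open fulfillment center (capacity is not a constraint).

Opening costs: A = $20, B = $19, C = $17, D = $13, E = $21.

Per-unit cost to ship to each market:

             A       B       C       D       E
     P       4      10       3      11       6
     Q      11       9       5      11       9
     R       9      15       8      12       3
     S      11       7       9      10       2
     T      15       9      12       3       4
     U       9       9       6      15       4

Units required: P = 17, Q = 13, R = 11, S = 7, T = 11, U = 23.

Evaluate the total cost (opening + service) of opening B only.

Each market is assigned to its cheapest site among the open ones.
{B}: P→B 10·17=170, Q→B 9·13=117, R→B 15·11=165, S→B 7·7=49, T→B 9·11=99, U→B 9·23=207. Service 807; fixed 19; total 826.

Total cost: 826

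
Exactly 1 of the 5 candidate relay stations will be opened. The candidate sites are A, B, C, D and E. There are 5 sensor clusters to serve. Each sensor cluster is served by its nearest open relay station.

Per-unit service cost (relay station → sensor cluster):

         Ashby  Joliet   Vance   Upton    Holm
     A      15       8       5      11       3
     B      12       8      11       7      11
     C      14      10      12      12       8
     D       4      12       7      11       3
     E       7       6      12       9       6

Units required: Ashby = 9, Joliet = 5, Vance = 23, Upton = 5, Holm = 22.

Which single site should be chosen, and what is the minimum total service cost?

With exactly 1 open, each sensor cluster uses its cheapest among the chosen.
{D}: Ashby→D 4·9=36, Joliet→D 12·5=60, Vance→D 7·23=161, Upton→D 11·5=55, Holm→D 3·22=66. Service cost 378.
{A}: service cost 411
{E}: service cost 546
Among all 5 size-1 choices, {D} is lowest.

Choose D only; total service cost 378.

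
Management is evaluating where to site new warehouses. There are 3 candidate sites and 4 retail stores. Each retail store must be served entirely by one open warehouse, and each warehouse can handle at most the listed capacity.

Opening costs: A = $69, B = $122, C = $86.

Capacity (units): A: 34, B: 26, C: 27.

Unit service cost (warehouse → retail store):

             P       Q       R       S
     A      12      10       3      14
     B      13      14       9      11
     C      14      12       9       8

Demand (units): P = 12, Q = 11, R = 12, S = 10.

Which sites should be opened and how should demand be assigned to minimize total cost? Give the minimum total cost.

Open {A, C}: P→A 12·12=144, Q→C 12·11=132, R→A 3·12=36, S→C 8·10=80.
Loads: A carries 24/34, C carries 21/27. Service 392; fixed 155; total 547.
Next best feasible plan costs 549.

Minimum total cost: 547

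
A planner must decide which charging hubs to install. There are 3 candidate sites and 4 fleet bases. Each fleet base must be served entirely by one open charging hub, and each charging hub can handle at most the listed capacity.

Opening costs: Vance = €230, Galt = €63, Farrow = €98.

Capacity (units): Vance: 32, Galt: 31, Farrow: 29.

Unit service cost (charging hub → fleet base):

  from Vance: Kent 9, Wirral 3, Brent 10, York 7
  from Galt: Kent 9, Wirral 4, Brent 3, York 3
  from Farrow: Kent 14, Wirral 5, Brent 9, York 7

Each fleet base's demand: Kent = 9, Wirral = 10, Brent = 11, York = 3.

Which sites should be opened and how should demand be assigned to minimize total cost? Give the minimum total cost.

Minimum total cost: 334

Open {Galt, Farrow}: Kent→Galt 9·9=81, Wirral→Farrow 5·10=50, Brent→Galt 3·11=33, York→Galt 3·3=9.
Loads: Galt carries 23/31, Farrow carries 10/29. Service 173; fixed 161; total 334.
Next best feasible plan costs 336.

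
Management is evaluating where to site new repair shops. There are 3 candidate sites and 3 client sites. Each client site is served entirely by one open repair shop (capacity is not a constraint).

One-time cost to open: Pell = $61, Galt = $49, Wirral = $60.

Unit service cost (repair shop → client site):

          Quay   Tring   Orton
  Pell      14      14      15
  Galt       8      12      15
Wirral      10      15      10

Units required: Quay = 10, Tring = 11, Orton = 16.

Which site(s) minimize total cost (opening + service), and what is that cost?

For any fixed open set, each client site goes to its cheapest open site; total = fixed + service.
{Galt, Wirral}: Quay→Galt 8·10=80, Tring→Galt 12·11=132, Orton→Wirral 10·16=160. Service 372; fixed 109; total 481.
{Wirral}: Quay→Wirral 10·10=100, Tring→Wirral 15·11=165, Orton→Wirral 10·16=160. Service 425; fixed 60; total 485.
{Galt}: Quay→Galt 8·10=80, Tring→Galt 12·11=132, Orton→Galt 15·16=240. Service 452; fixed 49; total 501.
{Pell, Galt, Wirral}: service 372 + fixed 170 = 542
No other subset beats 481.

Open Galt and Wirral; minimum total cost 481.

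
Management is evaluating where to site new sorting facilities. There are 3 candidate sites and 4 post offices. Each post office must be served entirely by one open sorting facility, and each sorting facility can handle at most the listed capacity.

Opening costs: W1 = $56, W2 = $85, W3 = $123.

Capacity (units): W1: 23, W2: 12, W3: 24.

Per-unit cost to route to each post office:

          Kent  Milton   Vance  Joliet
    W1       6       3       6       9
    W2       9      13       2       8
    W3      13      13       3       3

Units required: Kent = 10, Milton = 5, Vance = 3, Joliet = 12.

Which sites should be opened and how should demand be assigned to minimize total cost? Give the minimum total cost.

Minimum total cost: 299

Open {W1, W3}: Kent→W1 6·10=60, Milton→W1 3·5=15, Vance→W3 3·3=9, Joliet→W3 3·12=36.
Loads: W1 carries 15/23, W3 carries 15/24. Service 120; fixed 179; total 299.
Next best feasible plan costs 308.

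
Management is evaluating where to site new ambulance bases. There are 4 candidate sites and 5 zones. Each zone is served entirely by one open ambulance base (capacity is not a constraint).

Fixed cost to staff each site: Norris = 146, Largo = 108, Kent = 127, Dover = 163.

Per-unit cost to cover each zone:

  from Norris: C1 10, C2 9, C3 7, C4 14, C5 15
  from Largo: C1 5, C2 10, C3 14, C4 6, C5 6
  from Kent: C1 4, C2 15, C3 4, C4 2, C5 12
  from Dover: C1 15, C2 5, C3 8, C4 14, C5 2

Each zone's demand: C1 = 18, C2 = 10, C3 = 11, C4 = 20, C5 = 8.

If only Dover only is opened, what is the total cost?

Each zone is assigned to its cheapest site among the open ones.
{Dover}: C1→Dover 15·18=270, C2→Dover 5·10=50, C3→Dover 8·11=88, C4→Dover 14·20=280, C5→Dover 2·8=16. Service 704; fixed 163; total 867.

Total cost: 867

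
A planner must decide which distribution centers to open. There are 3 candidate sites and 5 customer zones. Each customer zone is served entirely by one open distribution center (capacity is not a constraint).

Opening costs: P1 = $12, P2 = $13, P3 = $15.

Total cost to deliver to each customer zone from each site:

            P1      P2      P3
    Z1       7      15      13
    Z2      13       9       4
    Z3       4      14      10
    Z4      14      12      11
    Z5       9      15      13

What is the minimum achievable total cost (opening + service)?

Minimum total cost: 59

For any fixed open set, each customer zone goes to its cheapest open site; total = fixed + service.
{P1}: Z1→P1 7, Z2→P1 13, Z3→P1 4, Z4→P1 14, Z5→P1 9. Service 47; fixed 12; total 59.
{P1, P3}: Z1→P1 7, Z2→P3 4, Z3→P1 4, Z4→P3 11, Z5→P1 9. Service 35; fixed 27; total 62.
{P1, P2}: Z1→P1 7, Z2→P2 9, Z3→P1 4, Z4→P2 12, Z5→P1 9. Service 41; fixed 25; total 66.
{P1, P2, P3}: Z1→P1 7, Z2→P3 4, Z3→P1 4, Z4→P3 11, Z5→P1 9. Service 35; fixed 40; total 75.
No other subset beats 59.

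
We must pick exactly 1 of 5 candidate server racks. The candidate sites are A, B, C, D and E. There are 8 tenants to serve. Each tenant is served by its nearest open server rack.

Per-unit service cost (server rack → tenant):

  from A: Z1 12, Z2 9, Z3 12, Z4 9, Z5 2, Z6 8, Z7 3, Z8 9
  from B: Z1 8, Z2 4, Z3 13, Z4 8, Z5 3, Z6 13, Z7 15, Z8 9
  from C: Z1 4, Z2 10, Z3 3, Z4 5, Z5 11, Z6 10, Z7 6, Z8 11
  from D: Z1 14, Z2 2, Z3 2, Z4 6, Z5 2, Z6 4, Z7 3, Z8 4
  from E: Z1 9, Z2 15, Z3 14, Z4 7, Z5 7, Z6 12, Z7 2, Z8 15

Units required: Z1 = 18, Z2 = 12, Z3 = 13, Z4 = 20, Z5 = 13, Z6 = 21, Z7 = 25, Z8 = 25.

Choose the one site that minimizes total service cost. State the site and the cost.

With exactly 1 open, each tenant uses its cheapest among the chosen.
{D}: Z1→D 14·18=252, Z2→D 2·12=24, Z3→D 2·13=26, Z4→D 6·20=120, Z5→D 2·13=26, Z6→D 4·21=84, Z7→D 3·25=75, Z8→D 4·25=100. Service cost 707.
{C}: service cost 1109
{A}: service cost 1154
Among all 5 size-1 choices, {D} is lowest.

Choose D only; total service cost 707.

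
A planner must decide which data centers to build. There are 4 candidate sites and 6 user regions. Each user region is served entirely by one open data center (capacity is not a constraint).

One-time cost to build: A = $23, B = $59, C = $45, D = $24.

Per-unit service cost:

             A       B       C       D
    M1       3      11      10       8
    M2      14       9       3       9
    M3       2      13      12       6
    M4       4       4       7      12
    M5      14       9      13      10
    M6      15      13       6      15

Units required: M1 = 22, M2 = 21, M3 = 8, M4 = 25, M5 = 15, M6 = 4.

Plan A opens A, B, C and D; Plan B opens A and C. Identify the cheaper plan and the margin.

Plan A: {A, B, C, D}: M1→A 3·22=66, M2→C 3·21=63, M3→A 2·8=16, M4→A 4·25=100, M5→B 9·15=135, M6→C 6·4=24. Service 404; fixed 151; total 555.
Plan B: {A, C}: M1→A 3·22=66, M2→C 3·21=63, M3→A 2·8=16, M4→A 4·25=100, M5→C 13·15=195, M6→C 6·4=24. Service 464; fixed 68; total 532.
Difference: |555 − 532| = 23.

Plan B is cheaper by 23.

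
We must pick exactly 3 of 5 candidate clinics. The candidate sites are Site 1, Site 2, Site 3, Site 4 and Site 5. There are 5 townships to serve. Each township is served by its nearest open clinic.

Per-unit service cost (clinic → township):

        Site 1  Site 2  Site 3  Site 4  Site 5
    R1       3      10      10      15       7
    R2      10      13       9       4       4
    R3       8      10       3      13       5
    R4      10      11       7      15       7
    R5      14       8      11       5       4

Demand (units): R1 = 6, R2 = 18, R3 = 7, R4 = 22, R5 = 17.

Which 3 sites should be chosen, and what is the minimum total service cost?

With exactly 3 open, each township uses its cheapest among the chosen.
{Site 1, Site 3, Site 5}: R1→Site 1 3·6=18, R2→Site 5 4·18=72, R3→Site 3 3·7=21, R4→Site 3 7·22=154, R5→Site 5 4·17=68. Service cost 333.
{Site 1, Site 2, Site 5}: service cost 347
{Site 1, Site 4, Site 5}: service cost 347
Among all 10 size-3 choices, {Site 1, Site 3, Site 5} is lowest.

Choose Site 1, Site 3 and Site 5; total service cost 333.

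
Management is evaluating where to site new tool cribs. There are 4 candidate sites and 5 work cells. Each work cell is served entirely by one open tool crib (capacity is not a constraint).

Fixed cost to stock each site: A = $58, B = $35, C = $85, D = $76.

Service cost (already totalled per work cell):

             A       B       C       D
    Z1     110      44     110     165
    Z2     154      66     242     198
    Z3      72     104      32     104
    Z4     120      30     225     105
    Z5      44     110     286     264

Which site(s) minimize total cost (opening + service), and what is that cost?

Open A and B; minimum total cost 349.

For any fixed open set, each work cell goes to its cheapest open site; total = fixed + service.
{A, B}: Z1→B 44, Z2→B 66, Z3→A 72, Z4→B 30, Z5→A 44. Service 256; fixed 93; total 349.
{B}: service 354 + fixed 35 = 389
{A, B, C}: Z1→B 44, Z2→B 66, Z3→C 32, Z4→B 30, Z5→A 44. Service 216; fixed 178; total 394.
{A, B, C, D}: Z1→B 44, Z2→B 66, Z3→C 32, Z4→B 30, Z5→A 44. Service 216; fixed 254; total 470.
No other subset beats 349.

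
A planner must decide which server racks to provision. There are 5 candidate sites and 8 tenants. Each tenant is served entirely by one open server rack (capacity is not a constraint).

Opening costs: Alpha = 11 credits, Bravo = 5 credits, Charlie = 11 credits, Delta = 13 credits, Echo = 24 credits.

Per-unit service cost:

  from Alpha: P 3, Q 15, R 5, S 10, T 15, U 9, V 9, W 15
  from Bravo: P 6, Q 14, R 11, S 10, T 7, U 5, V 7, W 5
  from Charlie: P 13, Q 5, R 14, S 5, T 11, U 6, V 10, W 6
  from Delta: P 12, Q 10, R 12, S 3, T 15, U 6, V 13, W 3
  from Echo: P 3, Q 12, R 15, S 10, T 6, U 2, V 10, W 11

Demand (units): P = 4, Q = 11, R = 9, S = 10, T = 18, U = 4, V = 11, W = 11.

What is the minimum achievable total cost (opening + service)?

Minimum total cost: 432

For any fixed open set, each tenant goes to its cheapest open site; total = fixed + service.
{Alpha, Bravo, Charlie, Delta, Echo}: P→Alpha 3·4=12, Q→Charlie 5·11=55, R→Alpha 5·9=45, S→Delta 3·10=30, T→Echo 6·18=108, U→Echo 2·4=8, V→Bravo 7·11=77, W→Delta 3·11=33. Service 368; fixed 64; total 432.
{Alpha, Bravo, Charlie, Delta}: P→Alpha 3·4=12, Q→Charlie 5·11=55, R→Alpha 5·9=45, S→Delta 3·10=30, T→Bravo 7·18=126, U→Bravo 5·4=20, V→Bravo 7·11=77, W→Delta 3·11=33. Service 398; fixed 40; total 438.
{Alpha, Charlie, Delta, Echo}: service 390 + fixed 59 = 449
{Bravo}: service 655 + fixed 5 = 660
No other subset beats 432.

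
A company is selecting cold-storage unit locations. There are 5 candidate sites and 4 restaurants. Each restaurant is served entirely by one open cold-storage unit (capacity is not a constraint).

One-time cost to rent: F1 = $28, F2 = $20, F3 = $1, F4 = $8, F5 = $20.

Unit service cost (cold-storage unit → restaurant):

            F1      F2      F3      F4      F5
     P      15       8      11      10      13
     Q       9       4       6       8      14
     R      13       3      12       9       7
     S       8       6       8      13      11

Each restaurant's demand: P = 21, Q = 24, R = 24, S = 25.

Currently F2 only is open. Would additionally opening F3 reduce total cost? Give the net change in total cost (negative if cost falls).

Current service cost with {F2}: 486.
Adding F3: each restaurant re-picks its cheapest; new service cost 486, saving 0.
Extra fixed cost: 1. Net change = 1 − 0 = 1.
(Totals: 506 → 507.)

No — net change +1 (cost rises by 1).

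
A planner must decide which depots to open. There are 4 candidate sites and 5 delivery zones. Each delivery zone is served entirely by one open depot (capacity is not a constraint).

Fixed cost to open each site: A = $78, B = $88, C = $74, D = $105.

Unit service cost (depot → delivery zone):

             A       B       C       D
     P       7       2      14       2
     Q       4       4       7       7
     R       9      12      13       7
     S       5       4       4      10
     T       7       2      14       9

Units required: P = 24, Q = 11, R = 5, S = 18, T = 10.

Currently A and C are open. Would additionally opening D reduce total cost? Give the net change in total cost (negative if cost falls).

Yes — net change −25 (cost falls by 25).

Current service cost with {A, C}: 399.
Adding D: each delivery zone re-picks its cheapest; new service cost 269, saving 130.
Extra fixed cost: 105. Net change = 105 − 130 = -25.
(Totals: 551 → 526.)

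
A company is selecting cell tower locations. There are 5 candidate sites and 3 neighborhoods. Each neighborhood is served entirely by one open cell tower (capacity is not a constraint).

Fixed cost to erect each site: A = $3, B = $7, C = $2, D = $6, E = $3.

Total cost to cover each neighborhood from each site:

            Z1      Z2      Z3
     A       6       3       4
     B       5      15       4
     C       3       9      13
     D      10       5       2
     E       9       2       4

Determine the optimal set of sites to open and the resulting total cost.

Open C and E; minimum total cost 14.

For any fixed open set, each neighborhood goes to its cheapest open site; total = fixed + service.
{C, E}: Z1→C 3, Z2→E 2, Z3→E 4. Service 9; fixed 5; total 14.
{A, C}: service 10 + fixed 5 = 15
{A}: Z1→A 6, Z2→A 3, Z3→A 4. Service 13; fixed 3; total 16.
{A, B, C, D, E}: service 7 + fixed 21 = 28
No other subset beats 14.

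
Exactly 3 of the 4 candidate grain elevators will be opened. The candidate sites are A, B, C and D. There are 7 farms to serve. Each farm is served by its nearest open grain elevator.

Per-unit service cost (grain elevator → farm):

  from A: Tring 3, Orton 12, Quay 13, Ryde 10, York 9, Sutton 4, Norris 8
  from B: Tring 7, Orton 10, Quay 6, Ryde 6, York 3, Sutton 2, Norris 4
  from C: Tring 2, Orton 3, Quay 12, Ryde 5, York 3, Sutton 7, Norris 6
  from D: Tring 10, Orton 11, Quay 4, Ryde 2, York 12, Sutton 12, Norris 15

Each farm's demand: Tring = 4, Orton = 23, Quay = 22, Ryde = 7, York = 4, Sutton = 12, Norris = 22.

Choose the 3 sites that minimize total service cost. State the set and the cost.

Choose B, C and D; total service cost 303.

With exactly 3 open, each farm uses its cheapest among the chosen.
{B, C, D}: Tring→C 2·4=8, Orton→C 3·23=69, Quay→D 4·22=88, Ryde→D 2·7=14, York→B 3·4=12, Sutton→B 2·12=24, Norris→B 4·22=88. Service cost 303.
{A, B, C}: service cost 368
{A, C, D}: service cost 371
Among all 4 size-3 choices, {B, C, D} is lowest.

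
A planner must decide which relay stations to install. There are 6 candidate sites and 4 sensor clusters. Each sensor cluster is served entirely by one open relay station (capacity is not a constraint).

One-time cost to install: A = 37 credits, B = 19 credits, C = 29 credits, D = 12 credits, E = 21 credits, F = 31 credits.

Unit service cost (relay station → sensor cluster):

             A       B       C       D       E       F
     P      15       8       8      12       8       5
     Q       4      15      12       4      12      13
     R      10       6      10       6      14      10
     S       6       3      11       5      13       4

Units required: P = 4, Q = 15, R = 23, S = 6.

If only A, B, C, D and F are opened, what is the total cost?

Total cost: 364

Each sensor cluster is assigned to its cheapest site among the open ones.
{A, B, C, D, F}: P→F 5·4=20, Q→A 4·15=60, R→B 6·23=138, S→B 3·6=18. Service 236; fixed 128; total 364.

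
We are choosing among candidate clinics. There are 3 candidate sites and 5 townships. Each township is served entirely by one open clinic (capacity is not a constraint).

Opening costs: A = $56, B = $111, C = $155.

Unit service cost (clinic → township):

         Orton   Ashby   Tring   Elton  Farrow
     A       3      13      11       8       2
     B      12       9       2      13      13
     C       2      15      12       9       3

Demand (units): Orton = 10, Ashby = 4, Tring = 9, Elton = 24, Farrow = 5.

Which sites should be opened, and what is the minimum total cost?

Open A only; minimum total cost 439.

For any fixed open set, each township goes to its cheapest open site; total = fixed + service.
{A}: Orton→A 3·10=30, Ashby→A 13·4=52, Tring→A 11·9=99, Elton→A 8·24=192, Farrow→A 2·5=10. Service 383; fixed 56; total 439.
{A, B}: service 286 + fixed 167 = 453
{B, C}: service 305 + fixed 266 = 571
{A, B, C}: service 276 + fixed 322 = 598
No other subset beats 439.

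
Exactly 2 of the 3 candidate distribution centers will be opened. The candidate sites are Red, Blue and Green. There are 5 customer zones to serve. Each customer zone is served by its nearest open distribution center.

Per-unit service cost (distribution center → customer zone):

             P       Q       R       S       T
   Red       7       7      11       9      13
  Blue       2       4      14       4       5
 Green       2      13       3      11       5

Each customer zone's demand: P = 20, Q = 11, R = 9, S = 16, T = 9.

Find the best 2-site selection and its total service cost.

With exactly 2 open, each customer zone uses its cheapest among the chosen.
{Blue, Green}: P→Blue 2·20=40, Q→Blue 4·11=44, R→Green 3·9=27, S→Blue 4·16=64, T→Blue 5·9=45. Service cost 220.
{Red, Blue}: service cost 292
{Red, Green}: service cost 333
Among all 3 size-2 choices, {Blue, Green} is lowest.

Choose Blue and Green; total service cost 220.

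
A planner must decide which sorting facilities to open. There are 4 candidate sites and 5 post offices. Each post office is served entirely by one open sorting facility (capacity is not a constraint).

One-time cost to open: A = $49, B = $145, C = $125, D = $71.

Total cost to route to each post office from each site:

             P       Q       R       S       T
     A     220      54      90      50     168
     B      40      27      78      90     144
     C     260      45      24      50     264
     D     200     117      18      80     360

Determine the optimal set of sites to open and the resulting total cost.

Open B only; minimum total cost 524.

For any fixed open set, each post office goes to its cheapest open site; total = fixed + service.
{B}: P→B 40, Q→B 27, R→B 78, S→B 90, T→B 144. Service 379; fixed 145; total 524.
{B, D}: service 309 + fixed 216 = 525
{A, B}: service 339 + fixed 194 = 533
{A, B, C, D}: P→B 40, Q→B 27, R→D 18, S→A 50, T→B 144. Service 279; fixed 390; total 669.
(All 15 nonempty subsets were checked; B only is lowest.)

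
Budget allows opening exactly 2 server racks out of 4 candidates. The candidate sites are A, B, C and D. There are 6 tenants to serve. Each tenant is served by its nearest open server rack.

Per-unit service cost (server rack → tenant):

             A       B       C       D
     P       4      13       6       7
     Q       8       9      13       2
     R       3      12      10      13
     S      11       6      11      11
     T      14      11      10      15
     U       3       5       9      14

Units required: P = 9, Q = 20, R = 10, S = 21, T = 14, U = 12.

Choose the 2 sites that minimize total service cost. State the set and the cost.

Choose A and B; total service cost 542.

With exactly 2 open, each tenant uses its cheapest among the chosen.
{A, B}: P→A 4·9=36, Q→A 8·20=160, R→A 3·10=30, S→B 6·21=126, T→B 11·14=154, U→A 3·12=36. Service cost 542.
{B, D}: service cost 563
{A, D}: service cost 569
Among all 6 size-2 choices, {A, B} is lowest.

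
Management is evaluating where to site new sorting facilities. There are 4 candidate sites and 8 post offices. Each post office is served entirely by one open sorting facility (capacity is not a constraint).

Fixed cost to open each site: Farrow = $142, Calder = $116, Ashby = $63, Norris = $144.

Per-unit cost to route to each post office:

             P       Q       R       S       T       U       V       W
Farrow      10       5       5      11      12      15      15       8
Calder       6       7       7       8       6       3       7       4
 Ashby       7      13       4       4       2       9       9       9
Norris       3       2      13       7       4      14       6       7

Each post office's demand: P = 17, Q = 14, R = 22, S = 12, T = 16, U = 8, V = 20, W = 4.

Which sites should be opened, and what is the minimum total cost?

Open Ashby and Norris; minimum total cost 674.

For any fixed open set, each post office goes to its cheapest open site; total = fixed + service.
{Ashby, Norris}: P→Norris 3·17=51, Q→Norris 2·14=28, R→Ashby 4·22=88, S→Ashby 4·12=48, T→Ashby 2·16=32, U→Ashby 9·8=72, V→Norris 6·20=120, W→Norris 7·4=28. Service 467; fixed 207; total 674.
{Calder, Ashby}: service 548 + fixed 179 = 727
{Calder, Ashby, Norris}: service 407 + fixed 323 = 730
{Farrow, Calder, Ashby, Norris}: service 407 + fixed 465 = 872
No other subset beats 674.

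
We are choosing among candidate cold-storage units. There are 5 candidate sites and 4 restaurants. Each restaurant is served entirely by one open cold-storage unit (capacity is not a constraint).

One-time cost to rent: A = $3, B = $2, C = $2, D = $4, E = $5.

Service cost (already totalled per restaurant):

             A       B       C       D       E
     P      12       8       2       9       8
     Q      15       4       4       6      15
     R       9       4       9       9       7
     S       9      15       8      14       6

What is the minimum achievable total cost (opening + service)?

Minimum total cost: 22

For any fixed open set, each restaurant goes to its cheapest open site; total = fixed + service.
{B, C}: P→C 2, Q→B 4, R→B 4, S→C 8. Service 18; fixed 4; total 22.
{A, B, C}: service 18 + fixed 7 = 25
{B, C, E}: service 16 + fixed 9 = 25
{A, B, C, D, E}: service 16 + fixed 16 = 32
No other subset beats 22.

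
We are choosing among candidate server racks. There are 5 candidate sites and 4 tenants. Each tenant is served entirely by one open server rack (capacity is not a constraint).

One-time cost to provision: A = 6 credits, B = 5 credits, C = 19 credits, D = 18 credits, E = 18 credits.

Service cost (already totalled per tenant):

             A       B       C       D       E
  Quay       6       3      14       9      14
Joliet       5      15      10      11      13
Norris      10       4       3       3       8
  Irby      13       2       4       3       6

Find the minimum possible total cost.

For any fixed open set, each tenant goes to its cheapest open site; total = fixed + service.
{A, B}: Quay→B 3, Joliet→A 5, Norris→B 4, Irby→B 2. Service 14; fixed 11; total 25.
{B}: service 24 + fixed 5 = 29
{A}: service 34 + fixed 6 = 40
{A, B, C, D, E}: service 13 + fixed 66 = 79
No other subset beats 25.

Minimum total cost: 25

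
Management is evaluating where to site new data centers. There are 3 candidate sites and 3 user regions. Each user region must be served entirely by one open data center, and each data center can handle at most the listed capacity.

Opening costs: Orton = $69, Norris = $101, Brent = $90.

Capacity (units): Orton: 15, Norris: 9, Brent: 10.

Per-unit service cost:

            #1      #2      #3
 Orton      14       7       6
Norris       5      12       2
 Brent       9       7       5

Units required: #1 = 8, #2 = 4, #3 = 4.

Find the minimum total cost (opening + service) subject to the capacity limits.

Open {Orton, Norris}: #1→Norris 5·8=40, #2→Orton 7·4=28, #3→Orton 6·4=24.
Loads: Orton carries 8/15, Norris carries 8/9. Service 92; fixed 170; total 262.
Next best feasible plan costs 279.

Minimum total cost: 262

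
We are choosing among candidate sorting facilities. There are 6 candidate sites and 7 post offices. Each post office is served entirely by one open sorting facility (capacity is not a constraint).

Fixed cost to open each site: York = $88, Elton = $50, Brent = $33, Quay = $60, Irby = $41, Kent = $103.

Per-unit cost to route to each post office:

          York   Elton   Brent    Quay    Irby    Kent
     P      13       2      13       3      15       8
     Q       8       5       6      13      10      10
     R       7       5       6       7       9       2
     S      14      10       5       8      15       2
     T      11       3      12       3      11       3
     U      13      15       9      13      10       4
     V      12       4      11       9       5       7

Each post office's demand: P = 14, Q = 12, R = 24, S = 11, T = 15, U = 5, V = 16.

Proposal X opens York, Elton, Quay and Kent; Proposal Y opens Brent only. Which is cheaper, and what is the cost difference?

Proposal X: {York, Elton, Quay, Kent}: P→Elton 2·14=28, Q→Elton 5·12=60, R→Kent 2·24=48, S→Kent 2·11=22, T→Elton 3·15=45, U→Kent 4·5=20, V→Elton 4·16=64. Service 287; fixed 301; total 588.
Proposal Y: {Brent}: P→Brent 13·14=182, Q→Brent 6·12=72, R→Brent 6·24=144, S→Brent 5·11=55, T→Brent 12·15=180, U→Brent 9·5=45, V→Brent 11·16=176. Service 854; fixed 33; total 887.
Difference: |588 − 887| = 299.

Proposal X is cheaper by 299.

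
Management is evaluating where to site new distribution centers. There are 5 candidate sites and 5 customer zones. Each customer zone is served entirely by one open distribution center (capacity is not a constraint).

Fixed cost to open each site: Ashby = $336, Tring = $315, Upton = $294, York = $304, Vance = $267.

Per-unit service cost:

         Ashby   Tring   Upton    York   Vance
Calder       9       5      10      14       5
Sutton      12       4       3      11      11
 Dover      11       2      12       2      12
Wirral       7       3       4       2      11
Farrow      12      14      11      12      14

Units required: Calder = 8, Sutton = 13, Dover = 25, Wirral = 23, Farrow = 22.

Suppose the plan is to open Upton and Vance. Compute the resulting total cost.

Total cost: 1274

Each customer zone is assigned to its cheapest site among the open ones.
{Upton, Vance}: Calder→Vance 5·8=40, Sutton→Upton 3·13=39, Dover→Upton 12·25=300, Wirral→Upton 4·23=92, Farrow→Upton 11·22=242. Service 713; fixed 561; total 1274.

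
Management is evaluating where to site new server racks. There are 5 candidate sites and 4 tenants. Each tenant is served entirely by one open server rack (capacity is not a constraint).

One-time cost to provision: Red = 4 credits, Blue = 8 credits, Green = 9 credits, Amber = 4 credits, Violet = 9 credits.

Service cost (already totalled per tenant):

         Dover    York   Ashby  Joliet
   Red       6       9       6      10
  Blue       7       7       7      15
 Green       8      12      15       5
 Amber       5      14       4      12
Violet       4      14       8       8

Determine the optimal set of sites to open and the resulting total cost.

Open Red only; minimum total cost 35.

For any fixed open set, each tenant goes to its cheapest open site; total = fixed + service.
{Red}: Dover→Red 6, York→Red 9, Ashby→Red 6, Joliet→Red 10. Service 31; fixed 4; total 35.
{Red, Amber}: Dover→Amber 5, York→Red 9, Ashby→Amber 4, Joliet→Red 10. Service 28; fixed 8; total 36.
{Red, Green}: Dover→Red 6, York→Red 9, Ashby→Red 6, Joliet→Green 5. Service 26; fixed 13; total 39.
{Red, Blue, Green, Amber, Violet}: service 20 + fixed 34 = 54
No other subset beats 35.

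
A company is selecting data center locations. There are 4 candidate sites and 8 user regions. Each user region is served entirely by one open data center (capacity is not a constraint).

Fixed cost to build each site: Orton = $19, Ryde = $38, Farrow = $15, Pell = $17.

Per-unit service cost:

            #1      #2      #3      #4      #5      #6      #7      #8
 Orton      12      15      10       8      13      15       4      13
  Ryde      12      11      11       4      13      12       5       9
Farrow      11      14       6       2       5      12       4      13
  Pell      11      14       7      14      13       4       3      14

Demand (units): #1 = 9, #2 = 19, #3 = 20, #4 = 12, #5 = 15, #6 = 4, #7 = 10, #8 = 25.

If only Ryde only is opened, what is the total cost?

Total cost: 1141

Each user region is assigned to its cheapest site among the open ones.
{Ryde}: #1→Ryde 12·9=108, #2→Ryde 11·19=209, #3→Ryde 11·20=220, #4→Ryde 4·12=48, #5→Ryde 13·15=195, #6→Ryde 12·4=48, #7→Ryde 5·10=50, #8→Ryde 9·25=225. Service 1103; fixed 38; total 1141.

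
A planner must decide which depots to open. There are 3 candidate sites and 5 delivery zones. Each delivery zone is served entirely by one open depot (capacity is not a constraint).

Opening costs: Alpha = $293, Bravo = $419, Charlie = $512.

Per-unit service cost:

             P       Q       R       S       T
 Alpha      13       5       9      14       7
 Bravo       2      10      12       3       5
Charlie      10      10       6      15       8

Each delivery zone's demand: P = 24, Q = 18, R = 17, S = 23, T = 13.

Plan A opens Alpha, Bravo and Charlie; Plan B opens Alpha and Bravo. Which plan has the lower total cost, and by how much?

Plan B is cheaper by 461.

Plan A: {Alpha, Bravo, Charlie}: P→Bravo 2·24=48, Q→Alpha 5·18=90, R→Charlie 6·17=102, S→Bravo 3·23=69, T→Bravo 5·13=65. Service 374; fixed 1224; total 1598.
Plan B: {Alpha, Bravo}: P→Bravo 2·24=48, Q→Alpha 5·18=90, R→Alpha 9·17=153, S→Bravo 3·23=69, T→Bravo 5·13=65. Service 425; fixed 712; total 1137.
Difference: |1598 − 1137| = 461.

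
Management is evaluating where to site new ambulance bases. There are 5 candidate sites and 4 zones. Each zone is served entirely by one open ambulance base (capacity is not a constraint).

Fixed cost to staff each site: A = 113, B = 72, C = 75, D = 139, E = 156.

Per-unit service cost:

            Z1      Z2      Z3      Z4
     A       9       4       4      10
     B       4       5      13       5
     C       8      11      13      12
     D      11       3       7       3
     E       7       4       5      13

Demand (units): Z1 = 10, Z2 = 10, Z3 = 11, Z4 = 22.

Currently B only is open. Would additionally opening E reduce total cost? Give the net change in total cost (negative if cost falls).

No — net change +58 (cost rises by 58).

Current service cost with {B}: 343.
Adding E: each zone re-picks its cheapest; new service cost 245, saving 98.
Extra fixed cost: 156. Net change = 156 − 98 = 58.
(Totals: 415 → 473.)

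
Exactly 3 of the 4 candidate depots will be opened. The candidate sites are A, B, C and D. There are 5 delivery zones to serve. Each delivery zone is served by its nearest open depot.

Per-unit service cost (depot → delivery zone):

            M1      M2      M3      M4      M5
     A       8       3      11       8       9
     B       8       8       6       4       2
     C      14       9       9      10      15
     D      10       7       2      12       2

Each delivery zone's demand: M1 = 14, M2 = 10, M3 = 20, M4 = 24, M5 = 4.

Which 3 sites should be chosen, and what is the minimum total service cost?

With exactly 3 open, each delivery zone uses its cheapest among the chosen.
{A, B, D}: M1→A 8·14=112, M2→A 3·10=30, M3→D 2·20=40, M4→B 4·24=96, M5→B 2·4=8. Service cost 286.
{B, C, D}: service cost 326
{A, B, C}: service cost 366
Among all 4 size-3 choices, {A, B, D} is lowest.

Choose A, B and D; total service cost 286.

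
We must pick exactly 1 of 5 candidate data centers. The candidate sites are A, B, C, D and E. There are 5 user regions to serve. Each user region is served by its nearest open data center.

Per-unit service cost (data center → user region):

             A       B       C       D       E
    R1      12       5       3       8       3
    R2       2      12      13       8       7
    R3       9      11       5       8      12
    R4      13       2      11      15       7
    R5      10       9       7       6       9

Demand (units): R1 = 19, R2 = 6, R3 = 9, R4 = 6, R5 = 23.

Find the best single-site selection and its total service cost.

With exactly 1 open, each user region uses its cheapest among the chosen.
{C}: R1→C 3·19=57, R2→C 13·6=78, R3→C 5·9=45, R4→C 11·6=66, R5→C 7·23=161. Service cost 407.
{E}: service cost 456
{B}: service cost 485
Among all 5 size-1 choices, {C} is lowest.

Choose C only; total service cost 407.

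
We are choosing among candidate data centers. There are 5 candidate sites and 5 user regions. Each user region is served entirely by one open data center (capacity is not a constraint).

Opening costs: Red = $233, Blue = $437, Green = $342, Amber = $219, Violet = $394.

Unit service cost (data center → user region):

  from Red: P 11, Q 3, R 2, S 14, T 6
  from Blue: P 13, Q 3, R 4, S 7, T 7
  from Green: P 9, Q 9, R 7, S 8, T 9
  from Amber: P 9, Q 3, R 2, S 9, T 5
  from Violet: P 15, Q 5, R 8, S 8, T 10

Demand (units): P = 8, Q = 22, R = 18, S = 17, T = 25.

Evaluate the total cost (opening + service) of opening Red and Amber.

Total cost: 904

Each user region is assigned to its cheapest site among the open ones.
{Red, Amber}: P→Amber 9·8=72, Q→Red 3·22=66, R→Red 2·18=36, S→Amber 9·17=153, T→Amber 5·25=125. Service 452; fixed 452; total 904.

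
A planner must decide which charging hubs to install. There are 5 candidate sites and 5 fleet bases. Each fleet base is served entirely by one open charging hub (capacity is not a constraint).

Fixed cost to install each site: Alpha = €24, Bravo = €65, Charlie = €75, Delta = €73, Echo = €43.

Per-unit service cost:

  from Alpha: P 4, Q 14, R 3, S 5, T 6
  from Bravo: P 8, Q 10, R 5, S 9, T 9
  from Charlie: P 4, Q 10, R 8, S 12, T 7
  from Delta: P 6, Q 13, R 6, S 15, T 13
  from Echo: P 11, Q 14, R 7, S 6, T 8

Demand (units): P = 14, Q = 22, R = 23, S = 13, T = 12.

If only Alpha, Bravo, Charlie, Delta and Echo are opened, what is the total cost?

Total cost: 762

Each fleet base is assigned to its cheapest site among the open ones.
{Alpha, Bravo, Charlie, Delta, Echo}: P→Alpha 4·14=56, Q→Bravo 10·22=220, R→Alpha 3·23=69, S→Alpha 5·13=65, T→Alpha 6·12=72. Service 482; fixed 280; total 762.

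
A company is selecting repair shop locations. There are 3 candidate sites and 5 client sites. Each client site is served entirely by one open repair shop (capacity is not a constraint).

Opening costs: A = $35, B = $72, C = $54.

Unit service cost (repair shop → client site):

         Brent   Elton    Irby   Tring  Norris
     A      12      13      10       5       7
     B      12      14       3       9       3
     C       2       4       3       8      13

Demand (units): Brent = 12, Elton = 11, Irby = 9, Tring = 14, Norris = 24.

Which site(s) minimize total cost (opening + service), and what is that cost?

For any fixed open set, each client site goes to its cheapest open site; total = fixed + service.
{A, B, C}: Brent→C 2·12=24, Elton→C 4·11=44, Irby→B 3·9=27, Tring→A 5·14=70, Norris→B 3·24=72. Service 237; fixed 161; total 398.
{B, C}: service 279 + fixed 126 = 405
{A, C}: Brent→C 2·12=24, Elton→C 4·11=44, Irby→C 3·9=27, Tring→A 5·14=70, Norris→A 7·24=168. Service 333; fixed 89; total 422.
{A}: service 615 + fixed 35 = 650
No other subset beats 398.

Open A, B and C; minimum total cost 398.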